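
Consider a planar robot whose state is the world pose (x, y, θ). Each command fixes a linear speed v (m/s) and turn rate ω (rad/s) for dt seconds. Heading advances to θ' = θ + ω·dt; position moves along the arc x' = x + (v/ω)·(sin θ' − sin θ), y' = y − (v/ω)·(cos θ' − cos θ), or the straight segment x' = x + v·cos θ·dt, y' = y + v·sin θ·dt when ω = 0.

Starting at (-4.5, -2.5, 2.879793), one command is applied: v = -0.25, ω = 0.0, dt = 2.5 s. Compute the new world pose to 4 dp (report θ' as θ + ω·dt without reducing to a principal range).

(-3.8963, -2.6618, 2.8798)

θ' = 2.8798 + 0.0·2.5 = 2.8798
ω = 0 → straight: x' = -4.5 + -0.25·cos(2.8798)·2.5 = -3.8963
y' = -2.5 + -0.25·sin(2.8798)·2.5 = -2.6618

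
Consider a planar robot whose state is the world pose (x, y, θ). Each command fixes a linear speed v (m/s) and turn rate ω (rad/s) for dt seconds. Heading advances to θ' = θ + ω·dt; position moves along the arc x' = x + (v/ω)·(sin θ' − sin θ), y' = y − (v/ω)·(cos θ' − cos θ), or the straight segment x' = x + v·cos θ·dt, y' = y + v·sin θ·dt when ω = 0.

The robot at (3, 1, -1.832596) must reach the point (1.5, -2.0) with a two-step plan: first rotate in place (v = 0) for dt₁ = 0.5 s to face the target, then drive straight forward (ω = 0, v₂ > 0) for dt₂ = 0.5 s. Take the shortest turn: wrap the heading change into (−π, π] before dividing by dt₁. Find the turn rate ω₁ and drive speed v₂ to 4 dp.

ω₁ = -0.4037, v₂ = 6.7082

heading to target = atan2(-2−1, 1.5−3) = -2.0344
Δθ = wrap(-2.0344 − -1.8326) = -0.2018; ω₁ = Δθ/dt₁ = -0.4037
distance = √((1.5−3)² + (-2−1)²) = 3.3541; v₂ = distance/dt₂ = 6.7082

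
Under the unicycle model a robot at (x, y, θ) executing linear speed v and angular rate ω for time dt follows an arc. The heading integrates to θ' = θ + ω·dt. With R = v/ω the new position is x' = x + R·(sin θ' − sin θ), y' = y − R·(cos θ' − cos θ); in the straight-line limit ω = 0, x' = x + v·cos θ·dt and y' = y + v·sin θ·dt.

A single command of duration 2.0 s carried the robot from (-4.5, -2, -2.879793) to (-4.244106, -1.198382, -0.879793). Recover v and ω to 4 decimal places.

Δθ = -0.879793 − -2.879793 = 2.000000
ω = Δθ/dt = 2.000000/2.0 = 1.0000
R = −Δy/(cos θ' − cos θ) = -0.5000
v = R·ω = -0.5000·1.0000 = -0.5000

v = -0.5000, ω = 1.0000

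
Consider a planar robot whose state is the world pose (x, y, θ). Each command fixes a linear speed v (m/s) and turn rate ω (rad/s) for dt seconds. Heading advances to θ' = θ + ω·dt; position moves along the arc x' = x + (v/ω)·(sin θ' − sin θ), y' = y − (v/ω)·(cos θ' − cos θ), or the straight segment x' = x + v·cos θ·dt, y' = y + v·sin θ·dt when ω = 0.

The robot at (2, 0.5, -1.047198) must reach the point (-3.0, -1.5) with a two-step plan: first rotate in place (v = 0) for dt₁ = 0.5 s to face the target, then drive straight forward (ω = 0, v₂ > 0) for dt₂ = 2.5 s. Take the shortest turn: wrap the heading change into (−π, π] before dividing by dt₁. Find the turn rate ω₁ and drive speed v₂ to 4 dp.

heading to target = atan2(-1.5−0.5, -3−2) = -2.7611
Δθ = wrap(-2.7611 − -1.0472) = -1.7139; ω₁ = Δθ/dt₁ = -3.4278
distance = √((-3−2)² + (-1.5−0.5)²) = 5.3852; v₂ = distance/dt₂ = 2.1541

ω₁ = -3.4278, v₂ = 2.1541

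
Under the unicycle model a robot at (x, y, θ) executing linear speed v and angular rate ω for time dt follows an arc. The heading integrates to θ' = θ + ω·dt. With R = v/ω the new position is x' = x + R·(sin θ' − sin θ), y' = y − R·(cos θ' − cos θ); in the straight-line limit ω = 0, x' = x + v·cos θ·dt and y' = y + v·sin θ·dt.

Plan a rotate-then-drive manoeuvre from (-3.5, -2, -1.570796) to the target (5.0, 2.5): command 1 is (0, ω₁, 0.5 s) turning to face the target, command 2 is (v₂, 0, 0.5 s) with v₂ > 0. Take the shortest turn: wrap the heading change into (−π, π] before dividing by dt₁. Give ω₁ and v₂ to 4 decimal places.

ω₁ = 4.1154, v₂ = 19.2354

heading to target = atan2(2.5−-2, 5−-3.5) = 0.4869
Δθ = wrap(0.4869 − -1.5708) = 2.0577; ω₁ = Δθ/dt₁ = 4.1154
distance = √((5−-3.5)² + (2.5−-2)²) = 9.6177; v₂ = distance/dt₂ = 19.2354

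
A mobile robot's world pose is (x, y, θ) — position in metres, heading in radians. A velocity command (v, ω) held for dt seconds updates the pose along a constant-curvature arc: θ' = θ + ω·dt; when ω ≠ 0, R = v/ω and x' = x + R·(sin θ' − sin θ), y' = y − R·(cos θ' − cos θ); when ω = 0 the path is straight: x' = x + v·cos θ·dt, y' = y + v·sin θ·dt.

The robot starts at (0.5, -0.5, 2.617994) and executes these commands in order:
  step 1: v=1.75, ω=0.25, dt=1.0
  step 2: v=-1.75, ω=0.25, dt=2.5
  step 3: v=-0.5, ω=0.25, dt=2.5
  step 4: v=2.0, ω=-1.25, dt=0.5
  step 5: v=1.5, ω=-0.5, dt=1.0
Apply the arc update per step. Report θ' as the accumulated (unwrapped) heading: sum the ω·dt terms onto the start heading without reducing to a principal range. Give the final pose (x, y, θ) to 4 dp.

(1.9092, 0.3461, 2.9930)

step 1: θ'=2.8680 (R=7.0000) → pose (-1.1086, 0.1775, 2.8680)
step 2: θ'=3.4930 (R=-7.0000) → pose (3.1923, 0.3448, 3.4930)
step 3: θ'=4.1180 (R=-2.0000) → pose (4.1608, 1.1026, 4.1180)
step 4: θ'=3.4930 (R=-1.6000) → pose (3.3860, 0.4964, 3.4930)
step 5: θ'=2.9930 (R=-3.0000) → pose (1.9092, 0.3461, 2.9930)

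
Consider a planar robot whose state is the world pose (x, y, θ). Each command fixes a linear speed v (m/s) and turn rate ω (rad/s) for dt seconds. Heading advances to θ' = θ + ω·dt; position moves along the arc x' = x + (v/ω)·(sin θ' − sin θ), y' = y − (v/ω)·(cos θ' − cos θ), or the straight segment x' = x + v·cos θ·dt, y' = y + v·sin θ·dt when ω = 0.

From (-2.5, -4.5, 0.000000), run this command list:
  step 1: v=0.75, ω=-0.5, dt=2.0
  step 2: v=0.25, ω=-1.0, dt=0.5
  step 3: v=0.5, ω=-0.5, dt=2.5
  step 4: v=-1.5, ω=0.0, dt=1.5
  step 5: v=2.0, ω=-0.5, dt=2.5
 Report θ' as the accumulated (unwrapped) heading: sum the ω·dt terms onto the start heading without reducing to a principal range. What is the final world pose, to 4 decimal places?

(-4.2888, -4.3606, -4.0000)

step 1: θ'=-1.0000 (R=-1.5000) → pose (-1.2378, -5.1895, -1.0000)
step 2: θ'=-1.5000 (R=-0.2500) → pose (-1.1988, -5.3069, -1.5000)
step 3: θ'=-2.7500 (R=-1.0000) → pose (-1.8146, -6.3020, -2.7500)
step 4: θ'=-2.7500 (straight) → pose (0.2651, -5.4432, -2.7500)
step 5: θ'=-4.0000 (R=-4.0000) → pose (-4.2888, -4.3606, -4.0000)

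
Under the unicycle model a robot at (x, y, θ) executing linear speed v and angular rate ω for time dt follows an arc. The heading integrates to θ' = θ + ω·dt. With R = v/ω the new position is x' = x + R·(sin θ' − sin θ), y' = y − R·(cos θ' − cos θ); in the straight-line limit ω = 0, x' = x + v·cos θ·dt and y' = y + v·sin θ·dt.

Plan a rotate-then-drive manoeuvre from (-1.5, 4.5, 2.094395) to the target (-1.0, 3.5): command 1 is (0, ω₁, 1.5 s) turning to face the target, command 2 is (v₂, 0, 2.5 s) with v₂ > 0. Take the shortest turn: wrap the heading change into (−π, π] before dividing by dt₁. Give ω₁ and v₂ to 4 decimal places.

ω₁ = 2.0544, v₂ = 0.4472

heading to target = atan2(3.5−4.5, -1−-1.5) = -1.1071
Δθ = wrap(-1.1071 − 2.0944) = 3.0816; ω₁ = Δθ/dt₁ = 2.0544
distance = √((-1−-1.5)² + (3.5−4.5)²) = 1.1180; v₂ = distance/dt₂ = 0.4472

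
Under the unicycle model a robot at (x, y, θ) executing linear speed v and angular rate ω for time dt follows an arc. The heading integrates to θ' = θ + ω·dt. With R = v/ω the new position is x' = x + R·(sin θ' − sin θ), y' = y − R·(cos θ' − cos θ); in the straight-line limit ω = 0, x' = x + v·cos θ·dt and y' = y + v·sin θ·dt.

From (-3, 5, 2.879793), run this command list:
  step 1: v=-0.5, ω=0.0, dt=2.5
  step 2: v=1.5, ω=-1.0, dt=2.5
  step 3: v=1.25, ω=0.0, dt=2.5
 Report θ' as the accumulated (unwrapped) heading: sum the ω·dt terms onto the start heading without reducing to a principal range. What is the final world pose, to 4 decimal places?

step 1: θ'=2.8798 (straight) → pose (-1.7926, 4.6765, 2.8798)
step 2: θ'=0.3798 (R=-1.5000) → pose (-1.9605, 7.5185, 0.3798)
step 3: θ'=0.3798 (straight) → pose (0.9419, 8.6770, 0.3798)

(0.9419, 8.6770, 0.3798)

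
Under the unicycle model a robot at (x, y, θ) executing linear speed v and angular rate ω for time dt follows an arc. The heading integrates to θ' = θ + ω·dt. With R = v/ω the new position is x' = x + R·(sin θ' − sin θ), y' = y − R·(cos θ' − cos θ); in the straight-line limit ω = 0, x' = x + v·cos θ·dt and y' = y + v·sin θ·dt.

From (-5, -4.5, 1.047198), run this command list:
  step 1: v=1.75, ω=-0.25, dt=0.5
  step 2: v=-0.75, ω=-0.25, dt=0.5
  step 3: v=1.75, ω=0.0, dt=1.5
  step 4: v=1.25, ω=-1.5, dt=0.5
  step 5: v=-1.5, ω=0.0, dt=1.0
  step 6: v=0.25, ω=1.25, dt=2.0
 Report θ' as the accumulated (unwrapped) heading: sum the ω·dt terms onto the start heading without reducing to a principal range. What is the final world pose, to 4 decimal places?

(-3.7657, -1.6327, 2.5472)

step 1: θ'=0.9222 (R=-7.0000) → pose (-4.5163, -3.7715, 0.9222)
step 2: θ'=0.7972 (R=3.0000) → pose (-4.7609, -4.0554, 0.7972)
step 3: θ'=0.7972 (straight) → pose (-2.9268, -2.1775, 0.7972)
step 4: θ'=0.0472 (R=-0.8333) → pose (-2.3700, -1.9274, 0.0472)
step 5: θ'=0.0472 (straight) → pose (-3.8683, -1.9981, 0.0472)
step 6: θ'=2.5472 (R=0.2000) → pose (-3.7657, -1.6327, 2.5472)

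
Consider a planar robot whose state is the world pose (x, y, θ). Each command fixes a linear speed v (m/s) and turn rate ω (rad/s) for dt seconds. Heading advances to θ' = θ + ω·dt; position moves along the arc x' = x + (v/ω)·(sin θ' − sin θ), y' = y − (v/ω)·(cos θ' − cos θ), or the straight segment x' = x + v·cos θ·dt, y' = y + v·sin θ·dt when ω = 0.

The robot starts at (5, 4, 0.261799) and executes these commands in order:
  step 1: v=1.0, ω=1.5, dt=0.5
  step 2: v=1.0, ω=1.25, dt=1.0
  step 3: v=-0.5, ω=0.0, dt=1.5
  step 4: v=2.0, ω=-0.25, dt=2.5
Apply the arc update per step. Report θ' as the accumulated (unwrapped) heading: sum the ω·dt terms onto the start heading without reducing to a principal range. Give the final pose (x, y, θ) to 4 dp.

step 1: θ'=1.0118 (R=0.6667) → pose (5.3926, 4.2904, 1.0118)
step 2: θ'=2.2618 (R=0.8000) → pose (5.3309, 5.2245, 2.2618)
step 3: θ'=2.2618 (straight) → pose (5.8089, 4.6466, 2.2618)
step 4: θ'=1.6368 (R=-8.0000) → pose (3.9912, 9.2174, 1.6368)

(3.9912, 9.2174, 1.6368)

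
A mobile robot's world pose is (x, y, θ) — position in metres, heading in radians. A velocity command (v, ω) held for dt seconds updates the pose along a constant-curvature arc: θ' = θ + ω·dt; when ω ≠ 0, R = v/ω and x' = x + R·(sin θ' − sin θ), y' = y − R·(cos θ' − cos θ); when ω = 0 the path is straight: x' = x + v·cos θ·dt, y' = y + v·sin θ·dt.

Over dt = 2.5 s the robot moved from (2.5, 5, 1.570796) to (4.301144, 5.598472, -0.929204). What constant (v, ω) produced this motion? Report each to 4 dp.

Δθ = -0.929204 − 1.570796 = -2.500000
ω = Δθ/dt = -2.500000/2.5 = -1.0000
R = Δx/(sin θ' − sin θ) = -1.0000
v = R·ω = -1.0000·-1.0000 = 1.0000

v = 1.0000, ω = -1.0000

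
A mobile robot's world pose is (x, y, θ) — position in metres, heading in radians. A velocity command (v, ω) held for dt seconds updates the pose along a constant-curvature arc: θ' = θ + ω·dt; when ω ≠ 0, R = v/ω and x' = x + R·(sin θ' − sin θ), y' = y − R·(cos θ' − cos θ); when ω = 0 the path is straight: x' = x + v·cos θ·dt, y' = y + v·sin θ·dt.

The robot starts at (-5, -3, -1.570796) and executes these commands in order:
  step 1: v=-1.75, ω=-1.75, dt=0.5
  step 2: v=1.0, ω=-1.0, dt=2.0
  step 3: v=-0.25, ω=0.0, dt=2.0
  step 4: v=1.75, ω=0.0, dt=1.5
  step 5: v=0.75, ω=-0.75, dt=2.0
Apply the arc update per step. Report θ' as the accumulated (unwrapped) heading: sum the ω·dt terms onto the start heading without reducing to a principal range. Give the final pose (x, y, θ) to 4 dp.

(-6.1728, 1.5286, -5.9458)

step 1: θ'=-2.4458 (R=1.0000) → pose (-4.6410, -2.2325, -2.4458)
step 2: θ'=-4.4458 (R=-1.0000) → pose (-6.2467, -1.7284, -4.4458)
step 3: θ'=-4.4458 (straight) → pose (-6.1149, -2.2107, -4.4458)
step 4: θ'=-4.4458 (straight) → pose (-6.8065, 0.3216, -4.4458)
step 5: θ'=-5.9458 (R=-1.0000) → pose (-6.1728, 1.5286, -5.9458)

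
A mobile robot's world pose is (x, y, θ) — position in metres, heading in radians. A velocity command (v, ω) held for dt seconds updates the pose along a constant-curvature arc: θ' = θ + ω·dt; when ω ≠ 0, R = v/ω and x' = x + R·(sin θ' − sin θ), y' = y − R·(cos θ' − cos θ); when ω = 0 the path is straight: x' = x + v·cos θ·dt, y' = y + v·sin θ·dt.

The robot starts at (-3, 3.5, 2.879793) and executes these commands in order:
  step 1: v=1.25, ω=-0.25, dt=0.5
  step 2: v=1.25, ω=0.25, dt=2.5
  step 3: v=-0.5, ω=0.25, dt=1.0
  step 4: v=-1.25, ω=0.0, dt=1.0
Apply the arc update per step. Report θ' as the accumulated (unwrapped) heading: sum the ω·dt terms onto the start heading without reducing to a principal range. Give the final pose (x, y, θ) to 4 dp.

(-5.0878, 4.6907, 3.6298)

step 1: θ'=2.7548 (R=-5.0000) → pose (-3.5920, 3.6990, 2.7548)
step 2: θ'=3.3798 (R=5.0000) → pose (-6.6579, 3.9272, 3.3798)
step 3: θ'=3.6298 (R=-2.0000) → pose (-6.1918, 4.1044, 3.6298)
step 4: θ'=3.6298 (straight) → pose (-5.0878, 4.6907, 3.6298)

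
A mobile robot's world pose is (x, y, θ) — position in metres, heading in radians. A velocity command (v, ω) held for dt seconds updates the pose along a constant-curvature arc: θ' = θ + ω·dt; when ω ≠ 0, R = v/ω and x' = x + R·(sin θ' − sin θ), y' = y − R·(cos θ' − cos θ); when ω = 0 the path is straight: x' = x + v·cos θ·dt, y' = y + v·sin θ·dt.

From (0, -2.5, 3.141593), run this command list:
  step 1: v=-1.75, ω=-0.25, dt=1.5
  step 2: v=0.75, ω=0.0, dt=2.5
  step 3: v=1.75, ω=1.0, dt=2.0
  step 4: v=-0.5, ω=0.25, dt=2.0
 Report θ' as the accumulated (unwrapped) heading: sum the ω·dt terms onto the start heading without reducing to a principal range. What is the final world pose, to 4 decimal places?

step 1: θ'=2.7666 (R=7.0000) → pose (2.5639, -2.9864, 2.7666)
step 2: θ'=2.7666 (straight) → pose (0.8192, -2.2997, 2.7666)
step 3: θ'=4.7666 (R=1.7500) → pose (-1.5692, -4.0229, 4.7666)
step 4: θ'=5.2666 (R=-2.0000) → pose (-1.8656, -3.0787, 5.2666)

(-1.8656, -3.0787, 5.2666)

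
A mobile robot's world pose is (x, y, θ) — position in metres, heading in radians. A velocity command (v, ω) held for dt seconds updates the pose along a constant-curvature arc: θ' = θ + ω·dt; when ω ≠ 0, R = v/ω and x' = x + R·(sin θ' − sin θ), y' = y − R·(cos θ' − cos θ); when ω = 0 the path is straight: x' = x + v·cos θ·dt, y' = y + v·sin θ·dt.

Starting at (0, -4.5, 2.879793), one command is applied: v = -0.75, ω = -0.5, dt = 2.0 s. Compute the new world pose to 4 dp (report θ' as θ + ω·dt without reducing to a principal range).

θ' = 2.8798 + -0.5·2.0 = 1.8798
R = v/ω = -0.75/-0.5 = 1.5000
x' = 0 + 1.5000·(sin 1.8798 − sin 2.8798) = 1.0407
y' = -4.5 − 1.5000·(cos 1.8798 − cos 2.8798) = -5.4927

(1.0407, -5.4927, 1.8798)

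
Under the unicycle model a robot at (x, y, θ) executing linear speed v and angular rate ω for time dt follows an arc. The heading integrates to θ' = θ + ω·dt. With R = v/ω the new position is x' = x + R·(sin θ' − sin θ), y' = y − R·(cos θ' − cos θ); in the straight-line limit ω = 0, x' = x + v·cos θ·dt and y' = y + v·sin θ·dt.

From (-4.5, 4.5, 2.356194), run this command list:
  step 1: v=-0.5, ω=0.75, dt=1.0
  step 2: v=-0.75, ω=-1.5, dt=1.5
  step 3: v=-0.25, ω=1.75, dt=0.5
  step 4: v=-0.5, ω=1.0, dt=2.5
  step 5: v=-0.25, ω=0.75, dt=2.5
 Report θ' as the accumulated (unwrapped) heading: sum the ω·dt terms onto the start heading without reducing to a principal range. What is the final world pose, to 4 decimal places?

(-3.0253, 3.6922, 6.1062)

step 1: θ'=3.1062 (R=-0.6667) → pose (-4.0522, 4.3052, 3.1062)
step 2: θ'=0.8562 (R=0.5000) → pose (-3.6922, 3.4778, 0.8562)
step 3: θ'=1.7312 (R=-0.1429) → pose (-3.7253, 3.3614, 1.7312)
step 4: θ'=4.2312 (R=-0.5000) → pose (-2.7885, 3.2098, 4.2312)
step 5: θ'=6.1062 (R=-0.3333) → pose (-3.0253, 3.6922, 6.1062)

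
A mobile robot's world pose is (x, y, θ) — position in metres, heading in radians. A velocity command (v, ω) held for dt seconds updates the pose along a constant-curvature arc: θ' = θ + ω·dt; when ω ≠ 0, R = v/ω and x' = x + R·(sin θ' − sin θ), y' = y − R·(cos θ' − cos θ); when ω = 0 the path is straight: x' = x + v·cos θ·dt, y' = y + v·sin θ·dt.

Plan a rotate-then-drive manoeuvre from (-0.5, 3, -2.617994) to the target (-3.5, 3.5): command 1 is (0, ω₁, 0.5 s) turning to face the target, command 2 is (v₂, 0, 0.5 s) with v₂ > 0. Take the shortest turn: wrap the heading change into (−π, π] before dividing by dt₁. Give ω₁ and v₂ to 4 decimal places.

heading to target = atan2(3.5−3, -3.5−-0.5) = 2.9764
Δθ = wrap(2.9764 − -2.6180) = -0.6887; ω₁ = Δθ/dt₁ = -1.3775
distance = √((-3.5−-0.5)² + (3.5−3)²) = 3.0414; v₂ = distance/dt₂ = 6.0828

ω₁ = -1.3775, v₂ = 6.0828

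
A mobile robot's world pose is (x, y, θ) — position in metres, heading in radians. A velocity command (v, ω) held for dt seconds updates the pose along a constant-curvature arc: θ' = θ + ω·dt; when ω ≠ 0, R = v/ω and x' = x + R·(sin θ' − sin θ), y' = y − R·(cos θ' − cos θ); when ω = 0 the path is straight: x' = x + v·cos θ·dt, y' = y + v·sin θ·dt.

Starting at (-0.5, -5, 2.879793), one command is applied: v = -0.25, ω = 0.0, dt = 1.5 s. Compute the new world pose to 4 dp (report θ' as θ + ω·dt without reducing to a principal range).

(-0.1378, -5.0971, 2.8798)

θ' = 2.8798 + 0.0·1.5 = 2.8798
ω = 0 → straight: x' = -0.5 + -0.25·cos(2.8798)·1.5 = -0.1378
y' = -5 + -0.25·sin(2.8798)·1.5 = -5.0971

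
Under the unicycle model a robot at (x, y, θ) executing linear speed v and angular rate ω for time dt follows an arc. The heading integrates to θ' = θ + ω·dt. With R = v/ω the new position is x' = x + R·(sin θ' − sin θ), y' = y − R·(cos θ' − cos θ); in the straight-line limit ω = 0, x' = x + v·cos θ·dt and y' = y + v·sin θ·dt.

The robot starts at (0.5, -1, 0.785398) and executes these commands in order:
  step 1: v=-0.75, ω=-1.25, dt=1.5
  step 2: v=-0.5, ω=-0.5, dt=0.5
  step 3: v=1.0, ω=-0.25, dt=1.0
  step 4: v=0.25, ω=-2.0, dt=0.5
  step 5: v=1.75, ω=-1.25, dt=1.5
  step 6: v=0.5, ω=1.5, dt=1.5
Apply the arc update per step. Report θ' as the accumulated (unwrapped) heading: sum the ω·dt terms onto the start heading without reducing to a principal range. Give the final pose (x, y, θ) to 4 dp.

step 1: θ'=-1.0896 (R=0.6000) → pose (-0.4561, -0.8534, -1.0896)
step 2: θ'=-1.3396 (R=1.0000) → pose (-0.5431, -0.6197, -1.3396)
step 3: θ'=-1.5896 (R=-4.0000) → pose (-0.4374, -1.6115, -1.5896)
step 4: θ'=-2.5896 (R=-0.1250) → pose (-0.4968, -1.7156, -2.5896)
step 5: θ'=-4.4646 (R=-1.4000) → pose (-2.5882, -0.8669, -4.4646)
step 6: θ'=-2.2146 (R=0.3333) → pose (-3.1779, -0.7486, -2.2146)

(-3.1779, -0.7486, -2.2146)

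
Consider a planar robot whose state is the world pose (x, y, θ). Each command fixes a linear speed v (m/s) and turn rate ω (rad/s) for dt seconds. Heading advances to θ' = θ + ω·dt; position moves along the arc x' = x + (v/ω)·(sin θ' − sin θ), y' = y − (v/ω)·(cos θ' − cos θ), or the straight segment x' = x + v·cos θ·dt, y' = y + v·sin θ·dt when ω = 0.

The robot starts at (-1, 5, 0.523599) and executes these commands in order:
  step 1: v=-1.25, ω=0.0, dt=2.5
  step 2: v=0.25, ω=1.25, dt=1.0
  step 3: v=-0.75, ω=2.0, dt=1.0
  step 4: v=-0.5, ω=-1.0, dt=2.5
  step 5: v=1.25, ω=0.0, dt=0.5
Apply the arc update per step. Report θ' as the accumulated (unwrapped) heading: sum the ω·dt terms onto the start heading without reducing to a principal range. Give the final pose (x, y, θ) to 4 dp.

(-2.0651, 3.4717, 1.2736)

step 1: θ'=0.5236 (straight) → pose (-3.7063, 3.4375, 0.5236)
step 2: θ'=1.7736 (R=0.2000) → pose (-3.6104, 3.6510, 1.7736)
step 3: θ'=3.7736 (R=-0.3750) → pose (-3.0216, 3.4240, 3.7736)
step 4: θ'=1.2736 (R=0.5000) → pose (-2.2481, 2.8741, 1.2736)
step 5: θ'=1.2736 (straight) → pose (-2.0651, 3.4717, 1.2736)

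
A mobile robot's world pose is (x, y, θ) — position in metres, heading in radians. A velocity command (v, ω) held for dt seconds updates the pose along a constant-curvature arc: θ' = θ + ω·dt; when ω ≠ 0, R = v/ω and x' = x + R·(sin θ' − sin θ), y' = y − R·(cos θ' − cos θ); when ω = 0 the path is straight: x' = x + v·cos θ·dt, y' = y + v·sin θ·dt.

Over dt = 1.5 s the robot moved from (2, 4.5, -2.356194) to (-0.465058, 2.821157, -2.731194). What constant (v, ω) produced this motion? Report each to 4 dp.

v = 2.0000, ω = -0.2500

Δθ = -2.731194 − -2.356194 = -0.375000
ω = Δθ/dt = -0.375000/1.5 = -0.2500
R = Δx/(sin θ' − sin θ) = -8.0000
v = R·ω = -8.0000·-0.2500 = 2.0000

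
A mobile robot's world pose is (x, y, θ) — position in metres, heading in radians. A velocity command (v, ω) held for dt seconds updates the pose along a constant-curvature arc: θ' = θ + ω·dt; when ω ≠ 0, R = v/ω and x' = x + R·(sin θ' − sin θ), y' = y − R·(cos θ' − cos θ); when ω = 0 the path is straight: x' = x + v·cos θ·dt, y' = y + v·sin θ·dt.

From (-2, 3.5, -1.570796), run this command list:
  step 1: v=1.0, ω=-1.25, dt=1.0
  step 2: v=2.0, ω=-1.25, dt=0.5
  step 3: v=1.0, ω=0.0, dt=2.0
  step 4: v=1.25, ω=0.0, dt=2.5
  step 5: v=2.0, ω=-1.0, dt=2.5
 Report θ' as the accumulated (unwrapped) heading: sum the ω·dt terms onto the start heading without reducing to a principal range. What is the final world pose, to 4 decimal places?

(-8.4842, 8.0632, -5.9458)

step 1: θ'=-2.8208 (R=-0.8000) → pose (-2.5477, 2.7408, -2.8208)
step 2: θ'=-3.4458 (R=-1.6000) → pose (-3.5315, 2.7326, -3.4458)
step 3: θ'=-3.4458 (straight) → pose (-5.4397, 3.3317, -3.4458)
step 4: θ'=-3.4458 (straight) → pose (-8.4212, 4.2678, -3.4458)
step 5: θ'=-5.9458 (R=-2.0000) → pose (-8.4842, 8.0632, -5.9458)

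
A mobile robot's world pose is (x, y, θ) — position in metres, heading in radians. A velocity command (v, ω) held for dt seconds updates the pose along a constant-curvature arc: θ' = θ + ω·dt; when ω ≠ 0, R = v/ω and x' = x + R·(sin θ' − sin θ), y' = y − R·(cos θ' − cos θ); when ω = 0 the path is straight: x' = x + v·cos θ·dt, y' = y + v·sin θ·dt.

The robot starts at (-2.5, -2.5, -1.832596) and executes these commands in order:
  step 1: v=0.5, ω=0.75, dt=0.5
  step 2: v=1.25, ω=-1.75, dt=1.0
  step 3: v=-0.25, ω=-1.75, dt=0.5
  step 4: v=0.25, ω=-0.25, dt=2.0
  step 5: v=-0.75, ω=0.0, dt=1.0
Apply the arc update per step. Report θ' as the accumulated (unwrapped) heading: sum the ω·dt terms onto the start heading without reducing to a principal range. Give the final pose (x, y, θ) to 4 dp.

step 1: θ'=-1.4576 (R=0.6667) → pose (-2.5184, -2.7479, -1.4576)
step 2: θ'=-3.2076 (R=-0.7143) → pose (-3.2753, -3.5413, -3.2076)
step 3: θ'=-4.0826 (R=0.1429) → pose (-3.1692, -3.5997, -4.0826)
step 4: θ'=-4.5826 (R=-1.0000) → pose (-3.3527, -3.1401, -4.5826)
step 5: θ'=-4.5826 (straight) → pose (-3.2556, -3.8838, -4.5826)

(-3.2556, -3.8838, -4.5826)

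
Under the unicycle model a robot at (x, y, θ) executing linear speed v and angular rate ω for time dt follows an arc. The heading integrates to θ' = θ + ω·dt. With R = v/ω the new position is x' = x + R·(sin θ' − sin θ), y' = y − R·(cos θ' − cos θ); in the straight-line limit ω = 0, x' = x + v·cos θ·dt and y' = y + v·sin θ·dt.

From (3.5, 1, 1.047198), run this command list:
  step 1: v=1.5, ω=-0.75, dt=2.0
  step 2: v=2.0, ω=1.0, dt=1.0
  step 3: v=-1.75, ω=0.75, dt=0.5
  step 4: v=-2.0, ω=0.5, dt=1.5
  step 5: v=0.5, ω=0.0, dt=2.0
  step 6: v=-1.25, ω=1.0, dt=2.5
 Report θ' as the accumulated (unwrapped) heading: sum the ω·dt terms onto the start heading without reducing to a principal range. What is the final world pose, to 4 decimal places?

step 1: θ'=-0.4528 (R=-2.0000) → pose (6.1070, 1.7985, -0.4528)
step 2: θ'=0.5472 (R=2.0000) → pose (8.0226, 1.8889, 0.5472)
step 3: θ'=0.9222 (R=-2.3333) → pose (7.3771, 1.3058, 0.9222)
step 4: θ'=1.6722 (R=-4.0000) → pose (6.5854, -1.5154, 1.6722)
step 5: θ'=1.6722 (straight) → pose (6.4842, -0.5205, 1.6722)
step 6: θ'=4.1722 (R=-1.2500) → pose (8.7997, -1.0369, 4.1722)

(8.7997, -1.0369, 4.1722)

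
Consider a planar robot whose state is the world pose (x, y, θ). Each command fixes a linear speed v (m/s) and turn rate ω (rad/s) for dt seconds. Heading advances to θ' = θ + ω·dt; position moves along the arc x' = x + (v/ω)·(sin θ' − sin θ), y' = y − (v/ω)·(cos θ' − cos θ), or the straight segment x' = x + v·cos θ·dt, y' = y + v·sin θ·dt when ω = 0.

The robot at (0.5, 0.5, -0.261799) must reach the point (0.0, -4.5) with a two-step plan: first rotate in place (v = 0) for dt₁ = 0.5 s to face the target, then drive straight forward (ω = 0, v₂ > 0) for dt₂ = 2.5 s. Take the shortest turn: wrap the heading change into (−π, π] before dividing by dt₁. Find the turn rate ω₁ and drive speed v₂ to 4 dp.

heading to target = atan2(-4.5−0.5, 0−0.5) = -1.6705
Δθ = wrap(-1.6705 − -0.2618) = -1.4087; ω₁ = Δθ/dt₁ = -2.8173
distance = √((0−0.5)² + (-4.5−0.5)²) = 5.0249; v₂ = distance/dt₂ = 2.0100

ω₁ = -2.8173, v₂ = 2.0100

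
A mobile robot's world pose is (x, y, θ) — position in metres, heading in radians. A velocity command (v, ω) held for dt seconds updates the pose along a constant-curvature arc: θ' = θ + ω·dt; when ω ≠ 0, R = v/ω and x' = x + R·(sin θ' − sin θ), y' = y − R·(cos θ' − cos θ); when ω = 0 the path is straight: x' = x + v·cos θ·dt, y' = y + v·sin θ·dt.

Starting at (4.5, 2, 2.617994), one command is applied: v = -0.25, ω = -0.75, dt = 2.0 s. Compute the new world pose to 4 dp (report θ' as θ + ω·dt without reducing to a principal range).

(4.6331, 1.5655, 1.1180)

θ' = 2.6180 + -0.75·2.0 = 1.1180
R = v/ω = -0.25/-0.75 = 0.3333
x' = 4.5 + 0.3333·(sin 1.1180 − sin 2.6180) = 4.6331
y' = 2 − 0.3333·(cos 1.1180 − cos 2.6180) = 1.5655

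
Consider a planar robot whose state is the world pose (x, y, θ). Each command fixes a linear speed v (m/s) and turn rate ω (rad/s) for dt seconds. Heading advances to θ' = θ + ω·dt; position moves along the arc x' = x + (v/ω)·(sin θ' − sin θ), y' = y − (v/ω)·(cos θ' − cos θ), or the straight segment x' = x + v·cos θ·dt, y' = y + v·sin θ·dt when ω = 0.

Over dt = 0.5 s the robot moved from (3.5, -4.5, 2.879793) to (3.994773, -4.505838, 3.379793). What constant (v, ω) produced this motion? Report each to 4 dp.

v = -1.0000, ω = 1.0000

Δθ = 3.379793 − 2.879793 = 0.500000
ω = Δθ/dt = 0.500000/0.5 = 1.0000
R = Δx/(sin θ' − sin θ) = -1.0000
v = R·ω = -1.0000·1.0000 = -1.0000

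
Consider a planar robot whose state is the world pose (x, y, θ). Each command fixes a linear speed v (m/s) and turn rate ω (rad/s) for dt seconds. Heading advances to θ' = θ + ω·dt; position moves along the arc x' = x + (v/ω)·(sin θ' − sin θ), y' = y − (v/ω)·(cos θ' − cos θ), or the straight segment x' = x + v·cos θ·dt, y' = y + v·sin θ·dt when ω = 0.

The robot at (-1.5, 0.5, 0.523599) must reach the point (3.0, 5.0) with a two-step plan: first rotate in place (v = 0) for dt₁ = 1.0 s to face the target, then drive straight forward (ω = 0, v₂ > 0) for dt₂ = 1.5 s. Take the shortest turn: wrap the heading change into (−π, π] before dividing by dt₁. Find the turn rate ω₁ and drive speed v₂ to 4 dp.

ω₁ = 0.2618, v₂ = 4.2426

heading to target = atan2(5−0.5, 3−-1.5) = 0.7854
Δθ = wrap(0.7854 − 0.5236) = 0.2618; ω₁ = Δθ/dt₁ = 0.2618
distance = √((3−-1.5)² + (5−0.5)²) = 6.3640; v₂ = distance/dt₂ = 4.2426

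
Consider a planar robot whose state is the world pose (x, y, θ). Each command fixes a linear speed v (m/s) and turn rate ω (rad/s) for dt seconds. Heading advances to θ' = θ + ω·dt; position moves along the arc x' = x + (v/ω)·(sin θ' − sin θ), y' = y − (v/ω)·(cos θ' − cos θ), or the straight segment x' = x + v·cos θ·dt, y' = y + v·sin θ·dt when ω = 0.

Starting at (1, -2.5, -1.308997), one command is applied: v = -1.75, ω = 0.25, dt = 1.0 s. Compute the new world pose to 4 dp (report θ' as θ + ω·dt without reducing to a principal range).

θ' = -1.3090 + 0.25·1.0 = -1.0590
R = v/ω = -1.75/0.25 = -7.0000
x' = 1 + -7.0000·(sin -1.0590 − sin -1.3090) = 0.3416
y' = -2.5 − -7.0000·(cos -1.0590 − cos -1.3090) = -0.8835

(0.3416, -0.8835, -1.0590)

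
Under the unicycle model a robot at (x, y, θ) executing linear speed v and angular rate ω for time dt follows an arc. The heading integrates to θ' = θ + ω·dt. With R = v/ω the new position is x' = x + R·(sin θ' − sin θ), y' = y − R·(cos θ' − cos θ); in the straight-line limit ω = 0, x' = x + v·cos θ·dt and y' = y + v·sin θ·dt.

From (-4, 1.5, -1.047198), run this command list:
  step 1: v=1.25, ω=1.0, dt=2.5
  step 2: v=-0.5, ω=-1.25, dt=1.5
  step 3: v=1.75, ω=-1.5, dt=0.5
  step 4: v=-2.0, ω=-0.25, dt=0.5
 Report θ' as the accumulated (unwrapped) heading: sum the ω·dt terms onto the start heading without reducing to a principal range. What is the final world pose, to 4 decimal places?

(-1.9697, 1.9921, -1.2972)

step 1: θ'=1.4528 (R=1.2500) → pose (-1.6762, 1.9778, 1.4528)
step 2: θ'=-0.4222 (R=0.4000) → pose (-2.2373, 1.6601, -0.4222)
step 3: θ'=-1.1722 (R=-1.1667) → pose (-1.6401, 1.0487, -1.1722)
step 4: θ'=-1.2972 (R=8.0000) → pose (-1.9697, 1.9921, -1.2972)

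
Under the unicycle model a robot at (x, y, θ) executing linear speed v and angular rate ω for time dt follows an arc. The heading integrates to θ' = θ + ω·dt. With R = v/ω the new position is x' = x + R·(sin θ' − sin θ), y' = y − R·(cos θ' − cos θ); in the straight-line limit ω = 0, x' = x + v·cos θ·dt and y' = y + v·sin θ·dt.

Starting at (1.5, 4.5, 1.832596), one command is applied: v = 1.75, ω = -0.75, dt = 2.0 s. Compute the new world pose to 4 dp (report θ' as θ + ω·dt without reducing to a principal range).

θ' = 1.8326 + -0.75·2.0 = 0.3326
R = v/ω = 1.75/-0.75 = -2.3333
x' = 1.5 + -2.3333·(sin 0.3326 − sin 1.8326) = 2.9920
y' = 4.5 − -2.3333·(cos 0.3326 − cos 1.8326) = 7.3094

(2.9920, 7.3094, 0.3326)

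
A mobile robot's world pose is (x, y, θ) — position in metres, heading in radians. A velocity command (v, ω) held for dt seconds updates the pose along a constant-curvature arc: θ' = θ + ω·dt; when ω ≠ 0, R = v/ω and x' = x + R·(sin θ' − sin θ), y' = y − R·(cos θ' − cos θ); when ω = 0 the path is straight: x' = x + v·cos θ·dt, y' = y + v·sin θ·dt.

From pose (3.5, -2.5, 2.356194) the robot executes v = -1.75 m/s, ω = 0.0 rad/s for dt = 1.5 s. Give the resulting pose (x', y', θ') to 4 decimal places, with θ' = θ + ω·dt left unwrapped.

θ' = 2.3562 + 0.0·1.5 = 2.3562
ω = 0 → straight: x' = 3.5 + -1.75·cos(2.3562)·1.5 = 5.3562
y' = -2.5 + -1.75·sin(2.3562)·1.5 = -4.3562

(5.3562, -4.3562, 2.3562)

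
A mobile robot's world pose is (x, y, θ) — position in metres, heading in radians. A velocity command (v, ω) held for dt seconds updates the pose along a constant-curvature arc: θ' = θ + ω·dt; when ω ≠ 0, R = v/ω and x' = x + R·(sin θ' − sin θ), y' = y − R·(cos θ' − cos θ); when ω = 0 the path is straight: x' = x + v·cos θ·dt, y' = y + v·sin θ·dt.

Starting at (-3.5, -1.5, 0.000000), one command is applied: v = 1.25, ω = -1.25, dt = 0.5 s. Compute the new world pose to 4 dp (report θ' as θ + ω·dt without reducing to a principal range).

(-2.9149, -1.6890, -0.6250)

θ' = 0.0000 + -1.25·0.5 = -0.6250
R = v/ω = 1.25/-1.25 = -1.0000
x' = -3.5 + -1.0000·(sin -0.6250 − sin 0.0000) = -2.9149
y' = -1.5 − -1.0000·(cos -0.6250 − cos 0.0000) = -1.6890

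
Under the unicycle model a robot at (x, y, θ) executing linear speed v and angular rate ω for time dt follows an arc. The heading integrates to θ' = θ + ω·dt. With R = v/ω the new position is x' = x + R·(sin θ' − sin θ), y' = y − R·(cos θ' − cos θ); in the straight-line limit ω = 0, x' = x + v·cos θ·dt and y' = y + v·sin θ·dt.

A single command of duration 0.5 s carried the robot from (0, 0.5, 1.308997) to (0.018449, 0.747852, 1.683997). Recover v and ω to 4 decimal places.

v = 0.5000, ω = 0.7500

Δθ = 1.683997 − 1.308997 = 0.375000
ω = Δθ/dt = 0.375000/0.5 = 0.7500
R = −Δy/(cos θ' − cos θ) = 0.6667
v = R·ω = 0.6667·0.7500 = 0.5000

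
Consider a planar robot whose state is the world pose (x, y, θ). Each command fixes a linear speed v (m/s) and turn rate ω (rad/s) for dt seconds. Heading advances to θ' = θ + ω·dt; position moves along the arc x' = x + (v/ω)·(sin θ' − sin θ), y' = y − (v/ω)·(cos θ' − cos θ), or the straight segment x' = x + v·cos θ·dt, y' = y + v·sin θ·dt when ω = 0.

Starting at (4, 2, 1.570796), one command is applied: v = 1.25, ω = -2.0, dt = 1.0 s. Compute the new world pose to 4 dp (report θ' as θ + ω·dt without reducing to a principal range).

θ' = 1.5708 + -2.0·1.0 = -0.4292
R = v/ω = 1.25/-2.0 = -0.6250
x' = 4 + -0.6250·(sin -0.4292 − sin 1.5708) = 4.8851
y' = 2 − -0.6250·(cos -0.4292 − cos 1.5708) = 2.5683

(4.8851, 2.5683, -0.4292)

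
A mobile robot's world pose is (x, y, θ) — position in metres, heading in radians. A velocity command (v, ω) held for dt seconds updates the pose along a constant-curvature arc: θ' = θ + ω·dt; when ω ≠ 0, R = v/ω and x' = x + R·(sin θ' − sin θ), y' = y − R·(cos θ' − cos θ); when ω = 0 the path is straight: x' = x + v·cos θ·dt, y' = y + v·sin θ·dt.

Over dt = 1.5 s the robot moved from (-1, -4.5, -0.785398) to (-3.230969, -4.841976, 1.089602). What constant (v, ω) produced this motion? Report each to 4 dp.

Δθ = 1.089602 − -0.785398 = 1.875000
ω = Δθ/dt = 1.875000/1.5 = 1.2500
R = Δx/(sin θ' − sin θ) = -1.4000
v = R·ω = -1.4000·1.2500 = -1.7500

v = -1.7500, ω = 1.2500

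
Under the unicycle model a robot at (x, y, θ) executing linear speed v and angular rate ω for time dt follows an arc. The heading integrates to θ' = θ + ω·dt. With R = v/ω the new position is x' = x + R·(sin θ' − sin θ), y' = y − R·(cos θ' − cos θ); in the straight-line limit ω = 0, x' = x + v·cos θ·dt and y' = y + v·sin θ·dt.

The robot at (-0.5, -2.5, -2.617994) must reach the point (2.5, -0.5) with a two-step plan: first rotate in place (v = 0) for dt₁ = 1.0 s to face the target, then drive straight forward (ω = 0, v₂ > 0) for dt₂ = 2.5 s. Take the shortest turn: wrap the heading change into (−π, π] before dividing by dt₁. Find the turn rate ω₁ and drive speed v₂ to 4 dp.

heading to target = atan2(-0.5−-2.5, 2.5−-0.5) = 0.5880
Δθ = wrap(0.5880 − -2.6180) = -3.0772; ω₁ = Δθ/dt₁ = -3.0772
distance = √((2.5−-0.5)² + (-0.5−-2.5)²) = 3.6056; v₂ = distance/dt₂ = 1.4422

ω₁ = -3.0772, v₂ = 1.4422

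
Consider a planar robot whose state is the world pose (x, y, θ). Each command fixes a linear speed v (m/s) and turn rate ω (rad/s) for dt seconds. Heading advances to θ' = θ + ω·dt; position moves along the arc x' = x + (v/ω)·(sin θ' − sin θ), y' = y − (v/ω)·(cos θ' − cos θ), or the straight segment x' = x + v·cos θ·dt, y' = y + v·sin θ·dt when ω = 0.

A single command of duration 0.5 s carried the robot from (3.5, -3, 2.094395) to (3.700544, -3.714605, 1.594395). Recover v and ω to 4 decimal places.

v = -1.5000, ω = -1.0000

Δθ = 1.594395 − 2.094395 = -0.500000
ω = Δθ/dt = -0.500000/0.5 = -1.0000
R = −Δy/(cos θ' − cos θ) = 1.5000
v = R·ω = 1.5000·-1.0000 = -1.5000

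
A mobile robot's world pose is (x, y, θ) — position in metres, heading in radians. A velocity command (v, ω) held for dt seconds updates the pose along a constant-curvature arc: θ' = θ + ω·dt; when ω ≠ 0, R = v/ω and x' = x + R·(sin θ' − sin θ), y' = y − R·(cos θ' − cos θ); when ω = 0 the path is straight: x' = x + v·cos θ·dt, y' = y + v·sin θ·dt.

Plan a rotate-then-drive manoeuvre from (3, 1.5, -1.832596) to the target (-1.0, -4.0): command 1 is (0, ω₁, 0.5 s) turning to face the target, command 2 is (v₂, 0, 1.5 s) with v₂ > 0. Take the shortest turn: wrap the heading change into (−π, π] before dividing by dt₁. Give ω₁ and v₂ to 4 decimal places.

heading to target = atan2(-4−1.5, -1−3) = -2.1996
Δθ = wrap(-2.1996 − -1.8326) = -0.3670; ω₁ = Δθ/dt₁ = -0.7340
distance = √((-1−3)² + (-4−1.5)²) = 6.8007; v₂ = distance/dt₂ = 4.5338

ω₁ = -0.7340, v₂ = 4.5338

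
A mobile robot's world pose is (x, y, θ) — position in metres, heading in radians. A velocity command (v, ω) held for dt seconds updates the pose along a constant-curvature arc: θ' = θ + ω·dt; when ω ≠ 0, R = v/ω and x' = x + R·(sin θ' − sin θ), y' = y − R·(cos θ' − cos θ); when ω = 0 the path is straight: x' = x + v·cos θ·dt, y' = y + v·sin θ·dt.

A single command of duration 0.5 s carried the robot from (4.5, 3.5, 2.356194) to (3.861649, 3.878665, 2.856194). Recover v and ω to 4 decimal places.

v = 1.5000, ω = 1.0000

Δθ = 2.856194 − 2.356194 = 0.500000
ω = Δθ/dt = 0.500000/0.5 = 1.0000
R = Δx/(sin θ' − sin θ) = 1.5000
v = R·ω = 1.5000·1.0000 = 1.5000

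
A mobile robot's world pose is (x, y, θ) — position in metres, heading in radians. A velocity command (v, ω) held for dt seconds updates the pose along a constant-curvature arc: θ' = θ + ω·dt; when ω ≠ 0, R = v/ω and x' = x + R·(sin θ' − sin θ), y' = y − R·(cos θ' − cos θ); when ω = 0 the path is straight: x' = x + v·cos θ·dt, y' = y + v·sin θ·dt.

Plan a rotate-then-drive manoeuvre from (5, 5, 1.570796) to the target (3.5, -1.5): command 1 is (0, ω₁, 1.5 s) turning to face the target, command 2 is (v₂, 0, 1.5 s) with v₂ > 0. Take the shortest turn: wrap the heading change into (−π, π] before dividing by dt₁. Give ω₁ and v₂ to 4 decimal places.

ω₁ = 1.9432, v₂ = 4.4472

heading to target = atan2(-1.5−5, 3.5−5) = -1.7976
Δθ = wrap(-1.7976 − 1.5708) = 2.9148; ω₁ = Δθ/dt₁ = 1.9432
distance = √((3.5−5)² + (-1.5−5)²) = 6.6708; v₂ = distance/dt₂ = 4.4472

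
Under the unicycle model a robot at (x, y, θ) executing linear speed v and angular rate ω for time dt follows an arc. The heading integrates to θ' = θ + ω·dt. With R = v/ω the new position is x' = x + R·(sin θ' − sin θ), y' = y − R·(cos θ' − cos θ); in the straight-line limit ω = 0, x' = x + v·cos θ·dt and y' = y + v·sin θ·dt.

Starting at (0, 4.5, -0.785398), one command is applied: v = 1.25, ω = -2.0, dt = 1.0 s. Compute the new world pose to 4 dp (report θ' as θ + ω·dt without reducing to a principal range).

(-0.2240, 3.4723, -2.7854)

θ' = -0.7854 + -2.0·1.0 = -2.7854
R = v/ω = 1.25/-2.0 = -0.6250
x' = 0 + -0.6250·(sin -2.7854 − sin -0.7854) = -0.2240
y' = 4.5 − -0.6250·(cos -2.7854 − cos -0.7854) = 3.4723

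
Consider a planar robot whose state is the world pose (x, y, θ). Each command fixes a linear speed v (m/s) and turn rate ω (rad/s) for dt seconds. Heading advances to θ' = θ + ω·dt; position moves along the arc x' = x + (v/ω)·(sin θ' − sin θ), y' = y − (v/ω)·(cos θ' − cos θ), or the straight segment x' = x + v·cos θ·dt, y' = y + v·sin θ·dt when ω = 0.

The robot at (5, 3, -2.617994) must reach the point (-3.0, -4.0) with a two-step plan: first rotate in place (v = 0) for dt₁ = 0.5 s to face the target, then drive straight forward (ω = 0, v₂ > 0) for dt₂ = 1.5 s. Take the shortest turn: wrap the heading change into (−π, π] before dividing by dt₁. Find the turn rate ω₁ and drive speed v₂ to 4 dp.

heading to target = atan2(-4−3, -3−5) = -2.4228
Δθ = wrap(-2.4228 − -2.6180) = 0.1952; ω₁ = Δθ/dt₁ = 0.3905
distance = √((-3−5)² + (-4−3)²) = 10.6301; v₂ = distance/dt₂ = 7.0868

ω₁ = 0.3905, v₂ = 7.0868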